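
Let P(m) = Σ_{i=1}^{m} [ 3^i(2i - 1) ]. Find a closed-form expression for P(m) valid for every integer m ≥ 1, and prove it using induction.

P(m) = 3·3^m(m - 1) + 3

We claim P(m) = 3·3^m(m - 1) + 3 for all m ≥ 1.
When m = 1: P(1) = 3, and the closed form gives 3. They agree.
Inductive step: suppose the statement holds for some i ≥ 1, so P(i) = 3·3^i(i - 1) + 3.
Then P(i+1) = P(i) + (3^(i + 1)(2i + 1)) = (3·3^i(i - 1) + 3) + (3^(i + 1)(2i + 1)).
Simplifying, P(i+1) = 9·3^i·i + 3 = 3·3^(i+1)((i+1) - 1) + 3,
which is the closed form with m = i+1.
By induction, the statement is established for all m ≥ 1.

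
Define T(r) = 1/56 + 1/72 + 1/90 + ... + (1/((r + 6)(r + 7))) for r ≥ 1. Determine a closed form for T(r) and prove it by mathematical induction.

We claim T(r) = r/(7(r + 7)) for all r ≥ 1.
When r = 1: T(1) = 1/56, and the closed form gives 1/56. They agree.
Inductive step: suppose the statement holds for some m ≥ 1, so T(m) = m/(7(m + 7)).
Then T(m+1) = T(m) + (1/((m + 7)(m + 8))) = (m/(7(m + 7))) + (1/((m + 7)(m + 8))).
Simplifying, T(m+1) = (m + 1)/(7(m + 8)) = (m+1)/(7((m+1) + 7)),
which is the closed form with r = m+1.
By the principle of mathematical induction, the result holds for all r ≥ 1.

T(r) = r/(7(r + 7))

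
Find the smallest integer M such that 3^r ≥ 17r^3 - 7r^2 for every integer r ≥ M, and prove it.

M = 9

At r = 8: 6561 < 8256, so the inequality fails and M ≥ 9. We prove 3^r ≥ 17r^3 - 7r^2 for all r ≥ 9.
Base step (r = 9): 3^r = 19683 and 17r^3 - 7r^2 = 11826, so 19683 ≥ 11826.
Inductive step: suppose the statement holds for some m ≥ 9, so 3^m ≥ 17m^3 - 7m^2.
Then 3^(m + 1) = 3·(3^m) ≥ 3·(17m^3 - 7m^2).
Also, for m ≥ 9 we have 3·(17m^3 - 7m^2) ≥ 17(m+1)^3 - 7(m+1)^2, since 3·(17m^3 - 7m^2) − (17(m+1)^3 - 7(m+1)^2) = 34m^3 - 65m^2 - 37m - 10, which is nonnegative for all m ≥ 9.
Combining, 3^(m + 1) ≥ 17(m+1)^3 - 7(m+1)^2.
By induction, the statement is established for all r ≥ 9.
Hence the smallest such M is 9.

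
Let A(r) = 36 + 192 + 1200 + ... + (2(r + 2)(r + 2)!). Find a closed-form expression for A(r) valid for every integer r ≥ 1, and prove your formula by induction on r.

We claim A(r) = 2(r + 3)! - 12 for all r ≥ 1.
Base case (r = 1): A(1) = 36, and the closed form gives 36. They agree.
Suppose the result is true for r = p, so A(p) = 2(p + 3)! - 12.
Then A(p+1) = A(p) + (2(p + 3)(p + 3)!) = (2(p + 3)! - 12) + (2(p + 3)(p + 3)!).
Simplifying, A(p+1) = 2((p+1) + 3)! - 12,
which is the closed form with r = p+1.
This completes the induction.

A(r) = 2(r + 3)! - 12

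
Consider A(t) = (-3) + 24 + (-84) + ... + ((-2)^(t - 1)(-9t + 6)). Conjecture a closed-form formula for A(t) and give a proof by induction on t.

A(t) = (-2)^t(3t - 1) + 1

We claim A(t) = (-2)^t(3t - 1) + 1 for all t ≥ 1.
When t = 1: A(1) = -3, and the closed form gives -3. They agree.
For the inductive step, assume it holds for an arbitrary r ≥ 1, so A(r) = (-2)^r(3r - 1) + 1.
Then A(r+1) = A(r) + ((-2)^r(-9r - 3)) = ((-2)^r(3r - 1) + 1) + ((-2)^r(-9r - 3)).
Simplifying, A(r+1) = -6(-2)^r·r - 4(-2)^r + 1 = (-2)^(r+1)(3(r+1) - 1) + 1,
which is the closed form with t = r+1.
Hence, by induction on t, the claim holds for every t ≥ 1.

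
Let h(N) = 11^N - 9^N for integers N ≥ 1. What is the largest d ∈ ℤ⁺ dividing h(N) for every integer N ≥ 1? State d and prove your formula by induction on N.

Computing the first values: h(1) = 2 and h(2) = 40; gcd(2, 40) = 2, so d ≤ 2.
We prove 2 | 11^N - 9^N for all N ≥ 1 by induction on N.
Base case (N = 1): h(1) = 2 = 2·(1), so 2 | h(1).
Inductive step: suppose the statement holds for some m ≥ 1, i.e. 2 | h(m). Then
11^{m+1} − 9^{m+1} = 11·11^m − 9·9^m = 11·(11^m − 9^m) + (2)·9^m. The first term is divisible by 2 by the inductive hypothesis, and the second term (2)·9^m is divisible by 2 since 2 | 2. Hence 2 | h(m+1).
Hence, by induction on N, the claim holds for every N ≥ 1.
Therefore the largest such d is 2.

d = 2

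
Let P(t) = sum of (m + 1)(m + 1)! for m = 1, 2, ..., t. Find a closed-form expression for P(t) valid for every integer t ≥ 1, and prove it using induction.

P(t) = (t + 2)! - 2

We claim P(t) = (t + 2)! - 2 for all t ≥ 1.
Base step (t = 1): P(1) = 4, and the closed form gives 4. They agree.
Inductive step: assume the claim holds for t = m, so P(m) = (m + 2)! - 2.
Then P(m+1) = P(m) + ((m + 2)(m + 2)!) = ((m + 2)! - 2) + ((m + 2)(m + 2)!).
Simplifying, P(m+1) = ((m+1) + 2)! - 2,
which is the closed form with t = m+1.
This completes the induction.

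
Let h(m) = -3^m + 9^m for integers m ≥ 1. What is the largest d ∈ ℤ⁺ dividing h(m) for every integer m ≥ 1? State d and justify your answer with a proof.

d = 6

Computing the first values: h(1) = 6 and h(2) = 72; gcd(6, 72) = 6, so d ≤ 6.
We prove 6 | -3^m + 9^m for all m ≥ 1 by induction on m.
Base case (m = 1): h(1) = 6 = 6·(1), so 6 | h(1).
Suppose the result is true for m = k, i.e. 6 | h(k). Then
9^{k+1} − 3^{k+1} = 9·9^k − 3·3^k = 9·(9^k − 3^k) + (6)·3^k. The first term is divisible by 6 by the inductive hypothesis, and the second term (6)·3^k is divisible by 6 since 6 | 6. Hence 6 | h(k+1).
By induction, the statement is established for all m ≥ 1.
Therefore the largest such d is 6.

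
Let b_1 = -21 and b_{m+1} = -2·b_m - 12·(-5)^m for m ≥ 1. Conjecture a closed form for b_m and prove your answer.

b_m = -(-2)^(m - 1) + 4(-5)^m

Computing the first terms: b_1 = -21, b_2 = 102, b_3 = -504. This suggests b_m = -(-2)^(m - 1) + 4(-5)^m.
Base step (m = 1): the formula gives -21 = -21 = b_1.
Inductive step: suppose the statement holds for some i ≥ 1, so b_i = -(-2)^(i - 1) + 4(-5)^i.
Then b_{i+1} = -2·b_i - 12·(-5)^i = -2·(-(-2)^(i - 1) + 4(-5)^i) - 12·(-5)^i = -(-2)^i + 4(-5)^(i + 1) = -(-2)^((i+1) - 1) + 4(-5)^(i+1),
which is the claimed formula at m = i+1.
Hence, by induction on m, the claim holds for every m ≥ 1.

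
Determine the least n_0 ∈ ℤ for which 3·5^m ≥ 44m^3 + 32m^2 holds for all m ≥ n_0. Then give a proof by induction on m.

n_0 = 5

At m = 4: 1875 < 3328, so the inequality fails and n_0 ≥ 5. We prove 3·5^m ≥ 44m^3 + 32m^2 for all m ≥ 5.
When m = 5: 3·5^m = 9375 and 44m^3 + 32m^2 = 6300, so 9375 ≥ 6300.
Inductive step: assume the claim holds for m = i, so 3·5^i ≥ 44i^3 + 32i^2.
Then 3·5^(i + 1) = 5·(3·5^i) ≥ 5·(44i^3 + 32i^2).
Also, for i ≥ 5 we have 5·(44i^3 + 32i^2) ≥ 44(i+1)^3 + 32(i+1)^2, since 5·(44i^3 + 32i^2) − (44(i+1)^3 + 32(i+1)^2) = 176i^3 - 4i^2 - 196i - 76, which is nonnegative for all i ≥ 5.
Combining, 3·5^(i + 1) ≥ 44(i+1)^3 + 32(i+1)^2.
By induction, the statement is established for all m ≥ 5.
Hence the smallest such n_0 is 5.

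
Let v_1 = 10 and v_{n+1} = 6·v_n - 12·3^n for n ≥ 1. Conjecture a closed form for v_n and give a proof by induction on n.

v_n = 4·3^n - 2·6^(n - 1)

Computing the first terms: v_1 = 10, v_2 = 24, v_3 = 36. This suggests v_n = 4·3^n - 2·6^(n - 1).
Base step (n = 1): the formula gives 10 = 10 = v_1.
Inductive step: assume the claim holds for n = i, so v_i = 4·3^i - 2·6^(i - 1).
Then v_{i+1} = 6·v_i - 12·3^i = 6·(4·3^i - 2·6^(i - 1)) - 12·3^i = 4·3^(i + 1) - 2·6^i = 4·3^(i+1) - 2·6^((i+1) - 1),
which is the claimed formula at n = i+1.
By induction, the statement is established for all n ≥ 1.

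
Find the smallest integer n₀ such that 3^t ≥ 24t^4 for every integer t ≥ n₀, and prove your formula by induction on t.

n₀ = 12

At t = 11: 177147 < 351384, so the inequality fails and n₀ ≥ 12. We prove 3^t ≥ 24t^4 for all t ≥ 12.
When t = 12: 3^t = 531441 and 24t^4 = 497664, so 531441 ≥ 497664.
Suppose the result is true for t = p, so 3^p ≥ 24p^4.
Then 3^(p + 1) = 3·(3^p) ≥ 3·(24p^4).
Also, for p ≥ 12 we have 3·(24p^4) ≥ 24(p+1)^4, since 3 ≥ (1 + 1/p)^4 for all p ≥ 12.
Combining, 3^(p + 1) ≥ 24(p+1)^4.
By induction, the statement is established for all t ≥ 12.
Hence the smallest such n₀ is 12.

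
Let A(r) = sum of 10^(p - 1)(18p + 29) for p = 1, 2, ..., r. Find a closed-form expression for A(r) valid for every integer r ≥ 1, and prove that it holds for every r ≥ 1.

We claim A(r) = 10^r(2r + 3) - 3 for all r ≥ 1.
When r = 1: A(1) = 47, and the closed form gives 47. They agree.
For the inductive step, assume it holds for an arbitrary p ≥ 1, so A(p) = 10^p(2p + 3) - 3.
Then A(p+1) = A(p) + (10^p(18p + 47)) = (10^p(2p + 3) - 3) + (10^p(18p + 47)).
Simplifying, A(p+1) = 20·10^p·p + 50·10^p - 3 = 10^(p+1)(2(p+1) + 3) - 3,
which is the closed form with r = p+1.
Hence, by induction on r, the claim holds for every r ≥ 1.

A(r) = 10^r(2r + 3) - 3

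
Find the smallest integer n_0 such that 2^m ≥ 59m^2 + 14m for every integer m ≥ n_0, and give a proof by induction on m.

At m = 13: 8192 < 10153, so the inequality fails and n_0 ≥ 14. We prove 2^m ≥ 59m^2 + 14m for all m ≥ 14.
Base step (m = 14): 2^m = 16384 and 59m^2 + 14m = 11760, so 16384 ≥ 11760.
For the inductive step, assume it holds for an arbitrary i ≥ 14, so 2^i ≥ 59i^2 + 14i.
Then 2^(i + 1) = 2·(2^i) ≥ 2·(59i^2 + 14i).
Also, for i ≥ 14 we have 2·(59i^2 + 14i) ≥ 59(i+1)^2 + 14(i+1), since 2·(59i^2 + 14i) − (59(i+1)^2 + 14(i+1)) = 59i^2 - 104i - 73, which is nonnegative for all i ≥ 14.
Combining, 2^(i + 1) ≥ 59(i+1)^2 + 14(i+1).
This completes the induction.
Hence the smallest such n_0 is 14.

n_0 = 14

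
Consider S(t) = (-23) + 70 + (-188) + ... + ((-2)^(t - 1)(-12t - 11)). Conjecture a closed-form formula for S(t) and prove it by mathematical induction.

We claim S(t) = (-2)^t(4t + 5) - 5 for all t ≥ 1.
Base step (t = 1): S(1) = -23, and the closed form gives -23. They agree.
Inductive step: assume the claim holds for t = j, so S(j) = (-2)^j(4j + 5) - 5.
Then S(j+1) = S(j) + ((-2)^j(-12j - 23)) = ((-2)^j(4j + 5) - 5) + ((-2)^j(-12j - 23)).
Simplifying, S(j+1) = -8(-2)^j·j - 18(-2)^j - 5 = (-2)^(j+1)(4(j+1) + 5) - 5,
which is the closed form with t = j+1.
Hence, by induction on t, the claim holds for every t ≥ 1.

S(t) = (-2)^t(4t + 5) - 5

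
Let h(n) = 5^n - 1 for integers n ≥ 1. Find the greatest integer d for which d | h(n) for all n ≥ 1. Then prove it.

Computing the first values: h(1) = 4 and h(2) = 24; gcd(4, 24) = 4, so d ≤ 4.
We prove 4 | 5^n - 1 for all n ≥ 1 by induction on n.
When n = 1: h(1) = 4 = 4·(1), so 4 | h(1).
Inductive step: suppose the statement holds for some j ≥ 1, i.e. 4 | h(j). Then
5^{j+1} − 1^{j+1} = 5·5^j − 1·1^j = 5·(5^j − 1^j) + (4)·1^j. The first term is divisible by 4 by the inductive hypothesis, and the second term (4)·1^j is divisible by 4 since 4 | 4. Hence 4 | h(j+1).
This completes the induction.
Therefore the largest such d is 4.

d = 4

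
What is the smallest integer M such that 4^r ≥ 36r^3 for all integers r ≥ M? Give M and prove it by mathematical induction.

At r = 6: 4096 < 7776, so the inequality fails and M ≥ 7. We prove 4^r ≥ 36r^3 for all r ≥ 7.
When r = 7: 4^r = 16384 and 36r^3 = 12348, so 16384 ≥ 12348.
Inductive step: assume the claim holds for r = i, so 4^i ≥ 36i^3.
Then 4^(i + 1) = 4·(4^i) ≥ 4·(36i^3).
Also, for i ≥ 7 we have 4·(36i^3) ≥ 36(i+1)^3, since 4 ≥ (1 + 1/i)^3 for all i ≥ 7.
Combining, 4^(i + 1) ≥ 36(i+1)^3.
This completes the induction.
Hence the smallest such M is 7.

M = 7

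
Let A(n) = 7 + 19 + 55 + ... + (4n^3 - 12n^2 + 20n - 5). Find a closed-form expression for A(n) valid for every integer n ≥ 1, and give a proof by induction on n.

A(n) = n(n^3 - 2n^2 + 5n + 3)

We claim A(n) = n(n^3 - 2n^2 + 5n + 3) for all n ≥ 1.
Base case (n = 1): A(1) = 7, and the closed form gives 7. They agree.
Inductive step: suppose the statement holds for some j ≥ 1, so A(j) = j(j^3 - 2j^2 + 5j + 3).
Then A(j+1) = A(j) + (4j^3 + 8j + 7) = (j(j^3 - 2j^2 + 5j + 3)) + (4j^3 + 8j + 7).
Simplifying, A(j+1) = (j + 1)(j^3 + j^2 + 4j + 7) = (j+1)((j+1)^3 - 2(j+1)^2 + 5(j+1) + 3),
which is the closed form with n = j+1.
This completes the induction.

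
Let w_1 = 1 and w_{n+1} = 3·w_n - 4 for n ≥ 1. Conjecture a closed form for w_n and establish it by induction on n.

Computing the first terms: w_1 = 1, w_2 = -1, w_3 = -7. This suggests w_n = -3^(n - 1) + 2.
Base case (n = 1): the formula gives 1 = 1 = w_1.
Inductive step: assume the claim holds for n = m, so w_m = -3^(m - 1) + 2.
Then w_{m+1} = 3·w_m - 4 = 3·(-3^(m - 1) + 2) - 4 = -3^m + 2 = -3^((m+1) - 1) + 2,
which is the claimed formula at n = m+1.
Hence, by induction on n, the claim holds for every n ≥ 1.

w_n = -3^(n - 1) + 2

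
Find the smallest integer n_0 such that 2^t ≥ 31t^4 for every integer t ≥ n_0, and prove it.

At t = 23: 8388608 < 8675071, so the inequality fails and n_0 ≥ 24. We prove 2^t ≥ 31t^4 for all t ≥ 24.
Base step (t = 24): 2^t = 16777216 and 31t^4 = 10285056, so 16777216 ≥ 10285056.
Inductive step: suppose the statement holds for some k ≥ 24, so 2^k ≥ 31k^4.
Then 2^(k + 1) = 2·(2^k) ≥ 2·(31k^4).
Also, for k ≥ 24 we have 2·(31k^4) ≥ 31(k+1)^4, since 2 ≥ (1 + 1/k)^4 for all k ≥ 24.
Combining, 2^(k + 1) ≥ 31(k+1)^4.
This completes the induction.
Hence the smallest such n_0 is 24.

n_0 = 24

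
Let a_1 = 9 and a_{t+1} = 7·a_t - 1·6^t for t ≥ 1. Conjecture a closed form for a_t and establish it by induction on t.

a_t = 6^t + 3·7^(t - 1)

Computing the first terms: a_1 = 9, a_2 = 57, a_3 = 363. This suggests a_t = 6^t + 3·7^(t - 1).
For the base case t = 1: the formula gives 9 = 9 = a_1.
For the inductive step, assume it holds for an arbitrary r ≥ 1, so a_r = 6^r + 3·7^(r - 1).
Then a_{r+1} = 7·a_r - 1·6^r = 7·(6^r + 3·7^(r - 1)) - 1·6^r = 6^(r + 1) + 3·7^r = 6^(r+1) + 3·7^((r+1) - 1),
which is the claimed formula at t = r+1.
Hence, by induction on t, the claim holds for every t ≥ 1.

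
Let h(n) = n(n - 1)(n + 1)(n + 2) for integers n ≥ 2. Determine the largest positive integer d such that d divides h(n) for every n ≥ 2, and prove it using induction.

d = 24

Computing the first values: h(2) = 24 and h(3) = 120; gcd(24, 120) = 24, so d ≤ 24.
We prove 24 | n(n - 1)(n + 1)(n + 2) for all n ≥ 2 by induction on n.
Base case (n = 2): h(2) = 24 = 24·(1), so 24 | h(2).
Inductive step: suppose the statement holds for some i ≥ 2, i.e. 24 | h(i). Then
h(i+1) − h(i) = i·(i+1)·(i+2)·(i+3) − (i-1)·i·(i+1)·(i+2) = i·(i+1)·(i+2)·[(i+3) − (i-1)] = 4·i·(i+1)·(i+2). The product of 3 consecutive integers is divisible by (3)! = 6, so h(i+1) − h(i) is divisible by 4·6 = 24. By the inductive hypothesis 24 | h(i), hence 24 | h(i+1).
By the principle of mathematical induction, the result holds for all n ≥ 2.
Therefore the largest such d is 24.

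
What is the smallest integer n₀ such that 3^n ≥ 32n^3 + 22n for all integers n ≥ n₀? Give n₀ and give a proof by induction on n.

n₀ = 10

At n = 9: 19683 < 23526, so the inequality fails and n₀ ≥ 10. We prove 3^n ≥ 32n^3 + 22n for all n ≥ 10.
For the base case n = 10: 3^n = 59049 and 32n^3 + 22n = 32220, so 59049 ≥ 32220.
Suppose the result is true for n = p, so 3^p ≥ 32p^3 + 22p.
Then 3^(p + 1) = 3·(3^p) ≥ 3·(32p^3 + 22p).
Also, for p ≥ 10 we have 3·(32p^3 + 22p) ≥ 32(p+1)^3 + 22(p+1), since 3·(32p^3 + 22p) − (32(p+1)^3 + 22(p+1)) = 64p^3 - 96p^2 - 52p - 54, which is nonnegative for all p ≥ 10.
Combining, 3^(p + 1) ≥ 32(p+1)^3 + 22(p+1).
This completes the induction.
Hence the smallest such n₀ is 10.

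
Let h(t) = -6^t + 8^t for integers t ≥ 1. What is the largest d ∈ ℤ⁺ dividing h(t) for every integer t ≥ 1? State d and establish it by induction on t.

Computing the first values: h(1) = 2 and h(2) = 28; gcd(2, 28) = 2, so d ≤ 2.
We prove 2 | -6^t + 8^t for all t ≥ 1 by induction on t.
When t = 1: h(1) = 2 = 2·(1), so 2 | h(1).
Inductive step: assume the claim holds for t = p, i.e. 2 | h(p). Then
8^{p+1} − 6^{p+1} = 8·8^p − 6·6^p = 8·(8^p − 6^p) + (2)·6^p. The first term is divisible by 2 by the inductive hypothesis, and the second term (2)·6^p is divisible by 2 since 2 | 2. Hence 2 | h(p+1).
By induction, the statement is established for all t ≥ 1.
Therefore the largest such d is 2.

d = 2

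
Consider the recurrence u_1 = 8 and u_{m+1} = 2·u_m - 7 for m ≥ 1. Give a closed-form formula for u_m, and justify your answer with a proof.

Computing the first terms: u_1 = 8, u_2 = 9, u_3 = 11. This suggests u_m = 2^(m - 1) + 7.
Base step (m = 1): the formula gives 8 = 8 = u_1.
For the inductive step, assume it holds for an arbitrary j ≥ 1, so u_j = 2^(j - 1) + 7.
Then u_{j+1} = 2·u_j - 7 = 2·(2^(j - 1) + 7) - 7 = 2^j + 7 = 2^((j+1) - 1) + 7,
which is the claimed formula at m = j+1.
Hence, by induction on m, the claim holds for every m ≥ 1.

u_m = 2^(m - 1) + 7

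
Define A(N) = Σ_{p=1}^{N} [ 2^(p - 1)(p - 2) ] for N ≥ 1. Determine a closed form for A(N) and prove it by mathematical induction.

We claim A(N) = 2^N(N - 3) + 3 for all N ≥ 1.
For the base case N = 1: A(1) = -1, and the closed form gives -1. They agree.
Inductive step: assume the claim holds for N = p, so A(p) = 2^p(p - 3) + 3.
Then A(p+1) = A(p) + (2^p(p - 1)) = (2^p(p - 3) + 3) + (2^p(p - 1)).
Simplifying, A(p+1) = 2^(p + 1)p - 2^(p + 2) + 3 = 2^(p+1)((p+1) - 3) + 3,
which is the closed form with N = p+1.
By induction, the statement is established for all N ≥ 1.

A(N) = 2^N(N - 3) + 3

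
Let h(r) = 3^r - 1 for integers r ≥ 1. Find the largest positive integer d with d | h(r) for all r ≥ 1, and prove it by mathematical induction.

Computing the first values: h(1) = 2 and h(2) = 8; gcd(2, 8) = 2, so d ≤ 2.
We prove 2 | 3^r - 1 for all r ≥ 1 by induction on r.
Base step (r = 1): h(1) = 2 = 2·(1), so 2 | h(1).
Inductive step: assume the claim holds for r = m, i.e. 2 | h(m). Then
3^{m+1} − 1^{m+1} = 3·3^m − 1·1^m = 3·(3^m − 1^m) + (2)·1^m. The first term is divisible by 2 by the inductive hypothesis, and the second term (2)·1^m is divisible by 2 since 2 | 2. Hence 2 | h(m+1).
This completes the induction.
Therefore the largest such d is 2.

d = 2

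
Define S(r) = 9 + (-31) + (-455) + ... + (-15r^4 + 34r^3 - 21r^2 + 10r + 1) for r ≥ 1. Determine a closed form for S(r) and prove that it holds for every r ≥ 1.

We claim S(r) = -r(3r^4 - r^3 - 5r^2 - 3r - 3) for all r ≥ 1.
When r = 1: S(1) = 9, and the closed form gives 9. They agree.
Inductive step: suppose the statement holds for some k ≥ 1, so S(k) = k(-3k^4 + k^3 + 5k^2 + 3k + 3).
Then S(k+1) = S(k) + (-15k^4 - 26k^3 - 9k^2 + 10k + 9) = (k(-3k^4 + k^3 + 5k^2 + 3k + 3)) + (-15k^4 - 26k^3 - 9k^2 + 10k + 9).
Simplifying, S(k+1) = -(k + 1)(3k^4 + 11k^3 + 10k^2 - 4k - 9) = -(k+1)(3(k+1)^4 - (k+1)^3 - 5(k+1)^2 - 3(k+1) - 3),
which is the closed form with r = k+1.
By induction, the statement is established for all r ≥ 1.

S(r) = -r(3r^4 - r^3 - 5r^2 - 3r - 3)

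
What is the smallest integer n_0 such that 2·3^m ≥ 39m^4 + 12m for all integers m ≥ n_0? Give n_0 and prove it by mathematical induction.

At m = 11: 354294 < 571131, so the inequality fails and n_0 ≥ 12. We prove 2·3^m ≥ 39m^4 + 12m for all m ≥ 12.
For the base case m = 12: 2·3^m = 1062882 and 39m^4 + 12m = 808848, so 1062882 ≥ 808848.
Inductive step: suppose the statement holds for some r ≥ 12, so 2·3^r ≥ 39r^4 + 12r.
Then 2·3^(r + 1) = 3·(2·3^r) ≥ 3·(39r^4 + 12r).
Also, for r ≥ 12 we have 3·(39r^4 + 12r) ≥ 39(r+1)^4 + 12(r+1), since 3·(39r^4 + 12r) − (39(r+1)^4 + 12(r+1)) = 78r^4 - 156r^3 - 234r^2 - 132r - 51, which is nonnegative for all r ≥ 12.
Combining, 2·3^(r + 1) ≥ 39(r+1)^4 + 12(r+1).
By the principle of mathematical induction, the result holds for all m ≥ 12.
Hence the smallest such n_0 is 12.

n_0 = 12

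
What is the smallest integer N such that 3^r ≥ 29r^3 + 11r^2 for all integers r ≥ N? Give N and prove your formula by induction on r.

At r = 9: 19683 < 22032, so the inequality fails and N ≥ 10. We prove 3^r ≥ 29r^3 + 11r^2 for all r ≥ 10.
When r = 10: 3^r = 59049 and 29r^3 + 11r^2 = 30100, so 59049 ≥ 30100.
Inductive step: assume the claim holds for r = k, so 3^k ≥ 29k^3 + 11k^2.
Then 3^(k + 1) = 3·(3^k) ≥ 3·(29k^3 + 11k^2).
Also, for k ≥ 10 we have 3·(29k^3 + 11k^2) ≥ 29(k+1)^3 + 11(k+1)^2, since 3·(29k^3 + 11k^2) − (29(k+1)^3 + 11(k+1)^2) = 58k^3 - 65k^2 - 109k - 40, which is nonnegative for all k ≥ 10.
Combining, 3^(k + 1) ≥ 29(k+1)^3 + 11(k+1)^2.
By the principle of mathematical induction, the result holds for all r ≥ 10.
Hence the smallest such N is 10.

N = 10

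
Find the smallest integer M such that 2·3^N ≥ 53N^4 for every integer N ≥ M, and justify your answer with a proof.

M = 13

At N = 12: 1062882 < 1099008, so the inequality fails and M ≥ 13. We prove 2·3^N ≥ 53N^4 for all N ≥ 13.
For the base case N = 13: 2·3^N = 3188646 and 53N^4 = 1513733, so 3188646 ≥ 1513733.
Suppose the result is true for N = j, so 2·3^j ≥ 53j^4.
Then 2·3^(j + 1) = 3·(2·3^j) ≥ 3·(53j^4).
Also, for j ≥ 13 we have 3·(53j^4) ≥ 53(j+1)^4, since 3 ≥ (1 + 1/j)^4 for all j ≥ 13.
Combining, 2·3^(j + 1) ≥ 53(j+1)^4.
Hence, by induction on N, the claim holds for every N ≥ 13.
Hence the smallest such M is 13.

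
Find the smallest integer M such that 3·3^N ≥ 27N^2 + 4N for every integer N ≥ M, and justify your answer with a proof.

At N = 4: 243 < 448, so the inequality fails and M ≥ 5. We prove 3·3^N ≥ 27N^2 + 4N for all N ≥ 5.
Base step (N = 5): 3·3^N = 729 and 27N^2 + 4N = 695, so 729 ≥ 695.
Inductive step: assume the claim holds for N = p, so 3·3^p ≥ 27p^2 + 4p.
Then 3·3^(p + 1) = 3·(3·3^p) ≥ 3·(27p^2 + 4p).
Also, for p ≥ 5 we have 3·(27p^2 + 4p) ≥ 27(p+1)^2 + 4(p+1), since 3·(27p^2 + 4p) − (27(p+1)^2 + 4(p+1)) = 54p^2 - 46p - 31, which is nonnegative for all p ≥ 5.
Combining, 3·3^(p + 1) ≥ 27(p+1)^2 + 4(p+1).
By the principle of mathematical induction, the result holds for all N ≥ 5.
Hence the smallest such M is 5.

M = 5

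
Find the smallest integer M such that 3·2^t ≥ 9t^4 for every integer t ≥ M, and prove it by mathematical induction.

M = 19

At t = 18: 786432 < 944784, so the inequality fails and M ≥ 19. We prove 3·2^t ≥ 9t^4 for all t ≥ 19.
Base case (t = 19): 3·2^t = 1572864 and 9t^4 = 1172889, so 1572864 ≥ 1172889.
Suppose the result is true for t = i, so 3·2^i ≥ 9i^4.
Then 3·2^(i + 1) = 2·(3·2^i) ≥ 2·(9i^4).
Also, for i ≥ 19 we have 2·(9i^4) ≥ 9(i+1)^4, since 2 ≥ (1 + 1/i)^4 for all i ≥ 19.
Combining, 3·2^(i + 1) ≥ 9(i+1)^4.
This completes the induction.
Hence the smallest such M is 19.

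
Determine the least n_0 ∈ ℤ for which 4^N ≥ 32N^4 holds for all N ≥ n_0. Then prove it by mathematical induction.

At N = 8: 65536 < 131072, so the inequality fails and n_0 ≥ 9. We prove 4^N ≥ 32N^4 for all N ≥ 9.
Base case (N = 9): 4^N = 262144 and 32N^4 = 209952, so 262144 ≥ 209952.
For the inductive step, assume it holds for an arbitrary r ≥ 9, so 4^r ≥ 32r^4.
Then 4^(r + 1) = 4·(4^r) ≥ 4·(32r^4).
Also, for r ≥ 9 we have 4·(32r^4) ≥ 32(r+1)^4, since 4 ≥ (1 + 1/r)^4 for all r ≥ 9.
Combining, 4^(r + 1) ≥ 32(r+1)^4.
By induction, the statement is established for all N ≥ 9.
Hence the smallest such n_0 is 9.

n_0 = 9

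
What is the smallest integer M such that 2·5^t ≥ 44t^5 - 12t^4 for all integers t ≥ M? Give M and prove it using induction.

M = 9

At t = 8: 781250 < 1392640, so the inequality fails and M ≥ 9. We prove 2·5^t ≥ 44t^5 - 12t^4 for all t ≥ 9.
When t = 9: 2·5^t = 3906250 and 44t^5 - 12t^4 = 2519424, so 3906250 ≥ 2519424.
Inductive step: assume the claim holds for t = m, so 2·5^m ≥ 44m^5 - 12m^4.
Then 2·5^(m + 1) = 5·(2·5^m) ≥ 5·(44m^5 - 12m^4).
Also, for m ≥ 9 we have 5·(44m^5 - 12m^4) ≥ 44(m+1)^5 - 12(m+1)^4, since 5·(44m^5 - 12m^4) − (44(m+1)^5 - 12(m+1)^4) = 176m^5 - 268m^4 - 392m^3 - 368m^2 - 172m - 32, which is nonnegative for all m ≥ 9.
Combining, 2·5^(m + 1) ≥ 44(m+1)^5 - 12(m+1)^4.
By the principle of mathematical induction, the result holds for all t ≥ 9.
Hence the smallest such M is 9.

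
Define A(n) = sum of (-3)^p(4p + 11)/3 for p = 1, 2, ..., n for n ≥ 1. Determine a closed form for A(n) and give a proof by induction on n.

We claim A(n) = (-3)^n(n + 3) - 3 for all n ≥ 1.
When n = 1: A(1) = -15, and the closed form gives -15. They agree.
For the inductive step, assume it holds for an arbitrary p ≥ 1, so A(p) = (-3)^p(p + 3) - 3.
Then A(p+1) = A(p) + ((-3)^p(-4p - 15)) = ((-3)^p(p + 3) - 3) + ((-3)^p(-4p - 15)).
Simplifying, A(p+1) = -3(-3)^p·p - 12(-3)^p - 3 = (-3)^(p+1)((p+1) + 3) - 3,
which is the closed form with n = p+1.
Hence, by induction on n, the claim holds for every n ≥ 1.

A(n) = (-3)^n(n + 3) - 3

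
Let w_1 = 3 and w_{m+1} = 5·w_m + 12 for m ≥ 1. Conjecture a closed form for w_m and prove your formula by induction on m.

Computing the first terms: w_1 = 3, w_2 = 27, w_3 = 147. This suggests w_m = 6·5^(m - 1) - 3.
For the base case m = 1: the formula gives 3 = 3 = w_1.
Suppose the result is true for m = j, so w_j = 6·5^(j - 1) - 3.
Then w_{j+1} = 5·w_j + 12 = 5·(6·5^(j - 1) - 3) + 12 = 6·5^j - 3 = 6·5^((j+1) - 1) - 3,
which is the claimed formula at m = j+1.
By the principle of mathematical induction, the result holds for all m ≥ 1.

w_m = 6·5^(m - 1) - 3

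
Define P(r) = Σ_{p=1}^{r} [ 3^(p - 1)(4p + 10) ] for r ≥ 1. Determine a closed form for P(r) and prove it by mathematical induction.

We claim P(r) = 2·3^r(r + 2) - 4 for all r ≥ 1.
Base step (r = 1): P(1) = 14, and the closed form gives 14. They agree.
For the inductive step, assume it holds for an arbitrary p ≥ 1, so P(p) = 2·3^p(p + 2) - 4.
Then P(p+1) = P(p) + (3^p(4p + 14)) = (2·3^p(p + 2) - 4) + (3^p(4p + 14)).
Simplifying, P(p+1) = 6·3^p·p + 18·3^p - 4 = 2·3^(p+1)((p+1) + 2) - 4,
which is the closed form with r = p+1.
This completes the induction.

P(r) = 2·3^r(r + 2) - 4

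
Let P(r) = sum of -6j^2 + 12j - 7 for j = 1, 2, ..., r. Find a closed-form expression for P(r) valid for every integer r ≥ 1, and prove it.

P(r) = -r(2r^2 - 3r + 2)

We claim P(r) = -r(2r^2 - 3r + 2) for all r ≥ 1.
When r = 1: P(1) = -1, and the closed form gives -1. They agree.
Suppose the result is true for r = j, so P(j) = j(-2j^2 + 3j - 2).
Then P(j+1) = P(j) + (-6j^2 - 1) = (j(-2j^2 + 3j - 2)) + (-6j^2 - 1).
Simplifying, P(j+1) = -(j + 1)(2j^2 + j + 1) = -(j+1)(2(j+1)^2 - 3(j+1) + 2),
which is the closed form with r = j+1.
Hence, by induction on r, the claim holds for every r ≥ 1.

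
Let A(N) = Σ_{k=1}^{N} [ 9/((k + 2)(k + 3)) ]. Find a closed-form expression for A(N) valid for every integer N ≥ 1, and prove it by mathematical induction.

We claim A(N) = 3N/(N + 3) for all N ≥ 1.
When N = 1: A(1) = 3/4, and the closed form gives 3/4. They agree.
For the inductive step, assume it holds for an arbitrary k ≥ 1, so A(k) = 3k/(k + 3).
Then A(k+1) = A(k) + (9/((k + 3)(k + 4))) = (3k/(k + 3)) + (9/((k + 3)(k + 4))).
Simplifying, A(k+1) = 3(k + 1)/(k + 4) = 3(k+1)/((k+1) + 3),
which is the closed form with N = k+1.
Hence, by induction on N, the claim holds for every N ≥ 1.

A(N) = 3N/(N + 3)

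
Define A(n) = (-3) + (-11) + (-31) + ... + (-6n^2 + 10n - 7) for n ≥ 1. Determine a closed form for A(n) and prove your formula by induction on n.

A(n) = -n(2n^2 - 2n + 3)

We claim A(n) = -n(2n^2 - 2n + 3) for all n ≥ 1.
Base case (n = 1): A(1) = -3, and the closed form gives -3. They agree.
For the inductive step, assume it holds for an arbitrary k ≥ 1, so A(k) = k(-2k^2 + 2k - 3).
Then A(k+1) = A(k) + (10k - 6(k + 1)^2 + 3) = (k(-2k^2 + 2k - 3)) + (10k - 6(k + 1)^2 + 3).
Simplifying, A(k+1) = -(k + 1)(2k^2 + 2k + 3) = -(k+1)(2(k+1)^2 - 2(k+1) + 3),
which is the closed form with n = k+1.
By the principle of mathematical induction, the result holds for all n ≥ 1.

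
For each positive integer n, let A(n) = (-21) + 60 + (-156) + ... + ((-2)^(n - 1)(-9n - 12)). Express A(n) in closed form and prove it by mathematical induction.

We claim A(n) = (-2)^n(3n + 5) - 5 for all n ≥ 1.
For the base case n = 1: A(1) = -21, and the closed form gives -21. They agree.
For the inductive step, assume it holds for an arbitrary i ≥ 1, so A(i) = (-2)^i(3i + 5) - 5.
Then A(i+1) = A(i) + ((-2)^i(-9i - 21)) = ((-2)^i(3i + 5) - 5) + ((-2)^i(-9i - 21)).
Simplifying, A(i+1) = -6(-2)^i·i - 16(-2)^i - 5 = (-2)^(i+1)(3(i+1) + 5) - 5,
which is the closed form with n = i+1.
This completes the induction.

A(n) = (-2)^n(3n + 5) - 5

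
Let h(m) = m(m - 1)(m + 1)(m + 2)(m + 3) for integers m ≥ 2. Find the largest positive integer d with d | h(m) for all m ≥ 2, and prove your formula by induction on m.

d = 120

Computing the first values: h(2) = 120 and h(3) = 720; gcd(120, 720) = 120, so d ≤ 120.
We prove 120 | m(m - 1)(m + 1)(m + 2)(m + 3) for all m ≥ 2 by induction on m.
When m = 2: h(2) = 120 = 120·(1), so 120 | h(2).
Inductive step: suppose the statement holds for some k ≥ 2, i.e. 120 | h(k). Then
h(k+1) − h(k) = k·(k+1)·(k+2)·(k+3)·(k+4) − (k-1)·k·(k+1)·(k+2)·(k+3) = k·(k+1)·(k+2)·(k+3)·[(k+4) − (k-1)] = 5·k·(k+1)·(k+2)·(k+3). The product of 4 consecutive integers is divisible by (4)! = 24, so h(k+1) − h(k) is divisible by 5·24 = 120. By the inductive hypothesis 120 | h(k), hence 120 | h(k+1).
Hence, by induction on m, the claim holds for every m ≥ 2.
Therefore the largest such d is 120.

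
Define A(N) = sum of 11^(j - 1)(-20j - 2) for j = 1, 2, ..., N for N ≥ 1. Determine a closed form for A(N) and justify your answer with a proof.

We claim A(N) = -2·11^N·N for all N ≥ 1.
Base case (N = 1): A(1) = -22, and the closed form gives -22. They agree.
Inductive step: suppose the statement holds for some j ≥ 1, so A(j) = -2·11^j·j.
Then A(j+1) = A(j) + (11^j(-20j - 22)) = (-2·11^j·j) + (11^j(-20j - 22)).
Simplifying, A(j+1) = 22·11^j(-j - 1) = -2·11^(j+1)·(j+1),
which is the closed form with N = j+1.
By induction, the statement is established for all N ≥ 1.

A(N) = -2·11^N·N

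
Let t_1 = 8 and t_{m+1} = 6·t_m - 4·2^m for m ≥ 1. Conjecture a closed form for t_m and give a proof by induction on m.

Computing the first terms: t_1 = 8, t_2 = 40, t_3 = 224. This suggests t_m = 2^m + 6^m.
When m = 1: the formula gives 8 = 8 = t_1.
For the inductive step, assume it holds for an arbitrary k ≥ 1, so t_k = 2^k + 6^k.
Then t_{k+1} = 6·t_k - 4·2^k = 6·(2^k + 6^k) - 4·2^k = 2^(k + 1) + 6^(k + 1),
which is the claimed formula at m = k+1.
This completes the induction.

t_m = 2^m + 6^m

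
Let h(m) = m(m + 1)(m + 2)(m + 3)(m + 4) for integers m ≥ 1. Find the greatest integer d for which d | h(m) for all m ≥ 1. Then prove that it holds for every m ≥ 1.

Computing the first values: h(1) = 120 and h(2) = 720; gcd(120, 720) = 120, so d ≤ 120.
We prove 120 | m(m + 1)(m + 2)(m + 3)(m + 4) for all m ≥ 1 by induction on m.
When m = 1: h(1) = 120 = 120·(1), so 120 | h(1).
For the inductive step, assume it holds for an arbitrary p ≥ 1, i.e. 120 | h(p). Then
h(p+1) − h(p) = (p+1)·(p+2)·(p+3)·(p+4)·(p+5) − p·(p+1)·(p+2)·(p+3)·(p+4) = (p+1)·(p+2)·(p+3)·(p+4)·[(p+5) − p] = 5·(p+1)·(p+2)·(p+3)·(p+4). The product of 4 consecutive integers is divisible by (4)! = 24, so h(p+1) − h(p) is divisible by 5·24 = 120. By the inductive hypothesis 120 | h(p), hence 120 | h(p+1).
By induction, the statement is established for all m ≥ 1.
Therefore the largest such d is 120.

d = 120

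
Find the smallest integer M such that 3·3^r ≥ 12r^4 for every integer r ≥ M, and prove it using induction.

M = 10

At r = 9: 59049 < 78732, so the inequality fails and M ≥ 10. We prove 3·3^r ≥ 12r^4 for all r ≥ 10.
Base step (r = 10): 3·3^r = 177147 and 12r^4 = 120000, so 177147 ≥ 120000.
Inductive step: suppose the statement holds for some j ≥ 10, so 3·3^j ≥ 12j^4.
Then 3·3^(j + 1) = 3·(3·3^j) ≥ 3·(12j^4).
Also, for j ≥ 10 we have 3·(12j^4) ≥ 12(j+1)^4, since 3 ≥ (1 + 1/j)^4 for all j ≥ 10.
Combining, 3·3^(j + 1) ≥ 12(j+1)^4.
By induction, the statement is established for all r ≥ 10.
Hence the smallest such M is 10.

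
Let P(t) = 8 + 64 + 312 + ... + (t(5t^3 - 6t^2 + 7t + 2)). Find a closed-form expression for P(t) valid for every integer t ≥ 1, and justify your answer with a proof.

We claim P(t) = t(t + 1)^2·(t^2 - t + 2) for all t ≥ 1.
When t = 1: P(1) = 8, and the closed form gives 8. They agree.
Inductive step: assume the claim holds for t = p, so P(p) = p(p^4 + p^3 + p^2 + 3p + 2).
Then P(p+1) = P(p) + (5p^4 + 14p^3 + 19p^2 + 18p + 8) = (p(p^4 + p^3 + p^2 + 3p + 2)) + (5p^4 + 14p^3 + 19p^2 + 18p + 8).
Simplifying, P(p+1) = (p + 1)(p + 2)^2·(p^2 + p + 2) = (p+1)((p+1) + 1)^2·((p+1)^2 - (p+1) + 2),
which is the closed form with t = p+1.
By the principle of mathematical induction, the result holds for all t ≥ 1.

P(t) = t(t + 1)^2·(t^2 - t + 2)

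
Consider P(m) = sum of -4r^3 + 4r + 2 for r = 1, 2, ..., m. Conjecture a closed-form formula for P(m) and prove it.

We claim P(m) = -m(m^3 + 2m^2 - m - 4) for all m ≥ 1.
When m = 1: P(1) = 2, and the closed form gives 2. They agree.
For the inductive step, assume it holds for an arbitrary r ≥ 1, so P(r) = r(-r^3 - 2r^2 + r + 4).
Then P(r+1) = P(r) + (4r - 4(r + 1)^3 + 6) = (r(-r^3 - 2r^2 + r + 4)) + (4r - 4(r + 1)^3 + 6).
Simplifying, P(r+1) = -(r + 1)(r^3 + 5r^2 + 6r - 2) = -(r+1)((r+1)^3 + 2(r+1)^2 - (r+1) - 4),
which is the closed form with m = r+1.
This completes the induction.

P(m) = -m(m^3 + 2m^2 - m - 4)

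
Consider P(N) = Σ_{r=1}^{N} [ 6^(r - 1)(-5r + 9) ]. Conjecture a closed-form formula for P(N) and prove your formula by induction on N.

P(N) = 6^N(-N + 2) - 2

We claim P(N) = 6^N(-N + 2) - 2 for all N ≥ 1.
Base step (N = 1): P(1) = 4, and the closed form gives 4. They agree.
For the inductive step, assume it holds for an arbitrary r ≥ 1, so P(r) = 6^r(-r + 2) - 2.
Then P(r+1) = P(r) + (6^r(-5r + 4)) = (6^r(-r + 2) - 2) + (6^r(-5r + 4)).
Simplifying, P(r+1) = -6·6^r·r + 6·6^r - 2 = 6^(r+1)(-(r+1) + 2) - 2,
which is the closed form with N = r+1.
This completes the induction.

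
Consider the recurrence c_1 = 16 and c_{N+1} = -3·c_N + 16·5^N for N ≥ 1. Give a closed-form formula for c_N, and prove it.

c_N = -2(-3)^N + 2·5^N

Computing the first terms: c_1 = 16, c_2 = 32, c_3 = 304. This suggests c_N = -2(-3)^N + 2·5^N.
Base step (N = 1): the formula gives 16 = 16 = c_1.
Inductive step: suppose the statement holds for some i ≥ 1, so c_i = -2(-3)^i + 2·5^i.
Then c_{i+1} = -3·c_i + 16·5^i = -3·(-2(-3)^i + 2·5^i) + 16·5^i = -2(-3)^(i + 1) + 2·5^(i + 1),
which is the claimed formula at N = i+1.
By the principle of mathematical induction, the result holds for all N ≥ 1.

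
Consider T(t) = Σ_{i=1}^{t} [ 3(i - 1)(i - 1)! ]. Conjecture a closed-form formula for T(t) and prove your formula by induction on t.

We claim T(t) = 3t! - 3 for all t ≥ 1.
Base case (t = 1): T(1) = 0, and the closed form gives 0. They agree.
Inductive step: assume the claim holds for t = i, so T(i) = 3i! - 3.
Then T(i+1) = T(i) + (3i·i!) = (3i! - 3) + (3i·i!).
Simplifying, T(i+1) = 3(i+1)! - 3,
which is the closed form with t = i+1.
This completes the induction.

T(t) = 3t! - 3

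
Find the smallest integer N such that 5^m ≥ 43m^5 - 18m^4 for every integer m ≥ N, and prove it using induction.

N = 10

At m = 9: 1953125 < 2421009, so the inequality fails and N ≥ 10. We prove 5^m ≥ 43m^5 - 18m^4 for all m ≥ 10.
Base step (m = 10): 5^m = 9765625 and 43m^5 - 18m^4 = 4120000, so 9765625 ≥ 4120000.
Inductive step: assume the claim holds for m = p, so 5^p ≥ 43p^5 - 18p^4.
Then 5^(p + 1) = 5·(5^p) ≥ 5·(43p^5 - 18p^4).
Also, for p ≥ 10 we have 5·(43p^5 - 18p^4) ≥ 43(p+1)^5 - 18(p+1)^4, since 5·(43p^5 - 18p^4) − (43(p+1)^5 - 18(p+1)^4) = 172p^5 - 287p^4 - 358p^3 - 322p^2 - 143p - 25, which is nonnegative for all p ≥ 10.
Combining, 5^(p + 1) ≥ 43(p+1)^5 - 18(p+1)^4.
By the principle of mathematical induction, the result holds for all m ≥ 10.
Hence the smallest such N is 10.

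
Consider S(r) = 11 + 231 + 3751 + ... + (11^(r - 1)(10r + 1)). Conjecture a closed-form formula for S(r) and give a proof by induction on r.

We claim S(r) = 11^r·r for all r ≥ 1.
Base case (r = 1): S(1) = 11, and the closed form gives 11. They agree.
Inductive step: assume the claim holds for r = m, so S(m) = 11^m·m.
Then S(m+1) = S(m) + (11^m(10m + 11)) = (11^m·m) + (11^m(10m + 11)).
Simplifying, S(m+1) = 11^(m + 1)(m + 1) = 11^(m+1)·(m+1),
which is the closed form with r = m+1.
By the principle of mathematical induction, the result holds for all r ≥ 1.

S(r) = 11^r·r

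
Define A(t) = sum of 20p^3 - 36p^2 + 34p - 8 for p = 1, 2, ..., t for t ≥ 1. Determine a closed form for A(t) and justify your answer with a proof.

We claim A(t) = t(5t^3 - 2t^2 + 4t + 3) for all t ≥ 1.
For the base case t = 1: A(1) = 10, and the closed form gives 10. They agree.
For the inductive step, assume it holds for an arbitrary p ≥ 1, so A(p) = p(5p^3 - 2p^2 + 4p + 3).
Then A(p+1) = A(p) + (20p^3 + 24p^2 + 22p + 10) = (p(5p^3 - 2p^2 + 4p + 3)) + (20p^3 + 24p^2 + 22p + 10).
Simplifying, A(p+1) = (p + 1)(5p^3 + 13p^2 + 15p + 10) = (p+1)(5(p+1)^3 - 2(p+1)^2 + 4(p+1) + 3),
which is the closed form with t = p+1.
By the principle of mathematical induction, the result holds for all t ≥ 1.

A(t) = t(5t^3 - 2t^2 + 4t + 3)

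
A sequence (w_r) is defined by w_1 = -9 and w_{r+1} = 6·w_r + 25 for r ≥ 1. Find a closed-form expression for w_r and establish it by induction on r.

w_r = -4·6^(r - 1) - 5

Computing the first terms: w_1 = -9, w_2 = -29, w_3 = -149. This suggests w_r = -4·6^(r - 1) - 5.
When r = 1: the formula gives -9 = -9 = w_1.
Suppose the result is true for r = k, so w_k = -4·6^(k - 1) - 5.
Then w_{k+1} = 6·w_k + 25 = 6·(-4·6^(k - 1) - 5) + 25 = -4·6^k - 5 = -4·6^((k+1) - 1) - 5,
which is the claimed formula at r = k+1.
Hence, by induction on r, the claim holds for every r ≥ 1.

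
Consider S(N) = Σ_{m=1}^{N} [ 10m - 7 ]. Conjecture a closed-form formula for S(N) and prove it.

We claim S(N) = N(5N - 2) for all N ≥ 1.
Base step (N = 1): S(1) = 3, and the closed form gives 3. They agree.
For the inductive step, assume it holds for an arbitrary m ≥ 1, so S(m) = m(5m - 2).
Then S(m+1) = S(m) + (10m + 3) = (m(5m - 2)) + (10m + 3).
Simplifying, S(m+1) = (m + 1)(5m + 3) = (m+1)(5(m+1) - 2),
which is the closed form with N = m+1.
This completes the induction.

S(N) = N(5N - 2)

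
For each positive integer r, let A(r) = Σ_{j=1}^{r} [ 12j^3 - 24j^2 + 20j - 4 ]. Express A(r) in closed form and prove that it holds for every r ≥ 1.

We claim A(r) = r(3r^3 - 2r^2 + r + 2) for all r ≥ 1.
When r = 1: A(1) = 4, and the closed form gives 4. They agree.
Inductive step: suppose the statement holds for some j ≥ 1, so A(j) = j(3j^3 - 2j^2 + j + 2).
Then A(j+1) = A(j) + (12j^3 + 12j^2 + 8j + 4) = (j(3j^3 - 2j^2 + j + 2)) + (12j^3 + 12j^2 + 8j + 4).
Simplifying, A(j+1) = (j + 1)(3j^3 + 7j^2 + 6j + 4) = (j+1)(3(j+1)^3 - 2(j+1)^2 + (j+1) + 2),
which is the closed form with r = j+1.
By the principle of mathematical induction, the result holds for all r ≥ 1.

A(r) = r(3r^3 - 2r^2 + r + 2)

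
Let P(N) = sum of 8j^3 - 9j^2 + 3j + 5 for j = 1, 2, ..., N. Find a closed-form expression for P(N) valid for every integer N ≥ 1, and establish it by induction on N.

We claim P(N) = N(2N^3 + N^2 - N + 5) for all N ≥ 1.
For the base case N = 1: P(1) = 7, and the closed form gives 7. They agree.
For the inductive step, assume it holds for an arbitrary j ≥ 1, so P(j) = j(2j^3 + j^2 - j + 5).
Then P(j+1) = P(j) + (8j^3 + 15j^2 + 9j + 7) = (j(2j^3 + j^2 - j + 5)) + (8j^3 + 15j^2 + 9j + 7).
Simplifying, P(j+1) = (j + 1)(2j^3 + 7j^2 + 7j + 7) = (j+1)(2(j+1)^3 + (j+1)^2 - (j+1) + 5),
which is the closed form with N = j+1.
By the principle of mathematical induction, the result holds for all N ≥ 1.

P(N) = N(2N^3 + N^2 - N + 5)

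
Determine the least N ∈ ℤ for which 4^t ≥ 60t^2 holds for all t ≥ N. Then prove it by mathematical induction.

At t = 5: 1024 < 1500, so the inequality fails and N ≥ 6. We prove 4^t ≥ 60t^2 for all t ≥ 6.
For the base case t = 6: 4^t = 4096 and 60t^2 = 2160, so 4096 ≥ 2160.
Inductive step: assume the claim holds for t = m, so 4^m ≥ 60m^2.
Then 4^(m + 1) = 4·(4^m) ≥ 4·(60m^2).
Also, for m ≥ 6 we have 4·(60m^2) ≥ 60(m+1)^2, since 4 ≥ (1 + 1/m)^2 for all m ≥ 6.
Combining, 4^(m + 1) ≥ 60(m+1)^2.
This completes the induction.
Hence the smallest such N is 6.

N = 6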